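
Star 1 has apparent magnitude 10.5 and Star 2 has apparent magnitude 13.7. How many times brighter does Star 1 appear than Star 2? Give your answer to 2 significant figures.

Magnitude difference = -3.2
Flux ratio = 10^(−0.4 Δm) = 10^(−0.4 × -3.2) = 10^1.280 = 19.05

19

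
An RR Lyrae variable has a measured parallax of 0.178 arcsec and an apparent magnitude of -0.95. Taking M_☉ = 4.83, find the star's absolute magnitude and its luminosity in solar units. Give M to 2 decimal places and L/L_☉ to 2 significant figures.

d = 1/p = 1/0.178″ = 5.618 pc
M = m − 5 log₁₀ d + 5 = -0.95 − 5·0.7496 + 5 = 0.302
M − M_☉ = 0.302 − 4.83 = -4.528
L/L_☉ = 10^(−0.4 × -4.528) = 64.74

M ≈ 0.30; L/L_☉ ≈ 65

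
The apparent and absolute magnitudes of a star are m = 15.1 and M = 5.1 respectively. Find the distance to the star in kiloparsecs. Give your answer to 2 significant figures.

μ = m − M = 10.000
m − M = 5 log₁₀ d − 5
log₁₀ d = (m − M)/5 + 1 = 3.0000
d = 10^3.0000 = 1000 pc
= 1.000 kpc

d ≈ 1.0 kpc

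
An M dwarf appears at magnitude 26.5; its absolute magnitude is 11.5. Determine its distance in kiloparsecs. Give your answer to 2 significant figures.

μ = m − M = 15.000
m − M = 5 log₁₀ d − 5
log₁₀ d = (m − M)/5 + 1 = 4.0000
d = 10^4.0000 = 10000 pc
= 10.00 kpc

d ≈ 10 kpc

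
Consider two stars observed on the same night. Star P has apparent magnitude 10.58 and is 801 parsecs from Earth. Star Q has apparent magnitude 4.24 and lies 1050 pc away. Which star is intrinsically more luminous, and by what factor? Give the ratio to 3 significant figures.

Star Q is more luminous, by a factor of 590.

Star P: M = m − 5 log₁₀ d + 5 = 10.58 − 5·2.9036 + 5 = 1.062
Star Q: M = m − 5 log₁₀ d + 5 = 4.24 − 5·3.0212 + 5 = -5.866
ΔM = M_P − M_Q = 1.062 − (-5.866) = 6.928; smaller M is more luminous → Star Q.
L ratio = 10^(0.4 |ΔM|) = 10^2.771 = 590.4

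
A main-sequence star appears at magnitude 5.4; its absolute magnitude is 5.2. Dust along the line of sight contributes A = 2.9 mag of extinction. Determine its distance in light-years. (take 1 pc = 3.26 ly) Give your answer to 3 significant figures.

m − M = 5 log₁₀(d/10 pc) + A  ⇒  5.4 − (5.2) − 2.9 = 5 log₁₀(d/10)
-2.700 = 5 log₁₀(d/10)
log₁₀ d = (m − M − A)/5 + 1 = 0.4600
d = 10^0.4600 = 2.884 pc
= 9.402 ly

d ≈ 9.40 ly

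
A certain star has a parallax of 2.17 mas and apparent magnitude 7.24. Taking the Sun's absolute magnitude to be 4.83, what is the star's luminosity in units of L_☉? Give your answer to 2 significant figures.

L/L_☉ ≈ 230

d = 1/p = 1000/2.17 mas = 460.8 pc
M = m − 5 log₁₀ d + 5 = 7.24 − 5·2.6635 + 5 = -1.078
M − M_☉ = -1.078 − 4.83 = -5.908
L/L_☉ = 10^(−0.4 × -5.908) = 230.7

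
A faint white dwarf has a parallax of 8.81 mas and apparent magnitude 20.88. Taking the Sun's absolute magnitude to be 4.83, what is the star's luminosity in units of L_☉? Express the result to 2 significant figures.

L/L_☉ ≈ 4.9×10^-5

d = 1/p = 1000/8.81 mas = 113.5 pc
M = m − 5 log₁₀ d + 5 = 20.88 − 5·2.0550 + 5 = 15.605
M − M_☉ = 15.605 − 4.83 = 10.775
L/L_☉ = 10^(−0.4 × 10.775) = 4.898×10^-5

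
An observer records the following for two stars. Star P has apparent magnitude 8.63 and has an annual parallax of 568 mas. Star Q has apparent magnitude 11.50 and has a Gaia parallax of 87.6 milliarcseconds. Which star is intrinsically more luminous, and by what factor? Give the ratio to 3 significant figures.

Star Q is more luminous, by a factor of 2.99.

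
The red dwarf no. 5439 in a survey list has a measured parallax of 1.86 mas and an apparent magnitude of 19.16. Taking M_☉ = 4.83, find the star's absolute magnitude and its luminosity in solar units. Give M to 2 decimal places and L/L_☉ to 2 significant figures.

d = 1/p = 1000/1.86 mas = 537.6 pc
M = m − 5 log₁₀ d + 5 = 19.16 − 5·2.7305 + 5 = 10.508
M − M_☉ = 10.508 − 4.83 = 5.678
L/L_☉ = 10^(−0.4 × 5.678) = 5.358×10^-3

M ≈ 10.51; L/L_☉ ≈ 5.4×10^-3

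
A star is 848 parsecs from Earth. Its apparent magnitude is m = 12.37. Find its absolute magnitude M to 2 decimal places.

M ≈ 2.73

5 log₁₀(d/10 pc) = 5 log₁₀(848.0) − 5 = 9.642
M = m − 5 log₁₀(d/10) = 12.37 − 9.642 = 2.728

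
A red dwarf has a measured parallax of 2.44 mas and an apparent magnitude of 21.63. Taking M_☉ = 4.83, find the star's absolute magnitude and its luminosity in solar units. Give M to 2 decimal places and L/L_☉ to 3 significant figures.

d = 1/p = 1000/2.44 mas = 409.8 pc
M = m − 5 log₁₀ d + 5 = 21.63 − 5·2.6126 + 5 = 13.567
M − M_☉ = 13.567 − 4.83 = 8.737
L/L_☉ = 10^(−0.4 × 8.737) = 3.201×10^-4

M ≈ 13.57; L/L_☉ ≈ 3.20×10^-4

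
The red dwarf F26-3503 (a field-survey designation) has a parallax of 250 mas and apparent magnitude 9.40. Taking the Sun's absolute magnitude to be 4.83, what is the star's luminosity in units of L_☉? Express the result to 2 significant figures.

d = 1/p = 1000/250 mas = 4.000 pc
M = m − 5 log₁₀ d + 5 = 9.40 − 5·0.6021 + 5 = 11.390
M − M_☉ = 11.390 − 4.83 = 6.560
L/L_☉ = 10^(−0.4 × 6.560) = 2.377×10^-3

L/L_☉ ≈ 2.4×10^-3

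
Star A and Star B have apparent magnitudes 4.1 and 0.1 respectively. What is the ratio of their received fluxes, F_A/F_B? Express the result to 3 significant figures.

F_A/F_B ≈ 0.0251

Δm = 4.1 − (0.1) = 4.0
Flux ratio = 10^(−0.4 Δm) = 10^(−0.4 × 4.0) = 10^-1.600 = 0.02512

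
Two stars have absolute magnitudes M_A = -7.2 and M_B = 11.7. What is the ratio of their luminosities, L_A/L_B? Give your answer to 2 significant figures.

L_A/L_B ≈ 3.6×10^7

ΔM = M_A − M_B = -18.9
L_A/L_B = 10^(−0.4 ΔM) = 10^7.560 = 3.631×10^7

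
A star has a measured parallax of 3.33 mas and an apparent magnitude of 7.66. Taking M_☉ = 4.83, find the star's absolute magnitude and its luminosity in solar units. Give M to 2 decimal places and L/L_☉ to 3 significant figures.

M ≈ 0.27; L/L_☉ ≈ 66.5

d = 1/p = 1000/3.33 mas = 300.3 pc
M = m − 5 log₁₀ d + 5 = 7.66 − 5·2.4776 + 5 = 0.272
M − M_☉ = 0.272 − 4.83 = -4.558
L/L_☉ = 10^(−0.4 × -4.558) = 66.54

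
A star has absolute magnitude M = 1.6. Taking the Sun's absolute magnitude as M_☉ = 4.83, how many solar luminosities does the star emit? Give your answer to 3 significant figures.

M − M_☉ = 1.6 − 4.83 = -3.230
L/L_☉ = 10^(−0.4 (M − M_☉)) = 10^1.292 = 19.59

L/L_☉ ≈ 19.6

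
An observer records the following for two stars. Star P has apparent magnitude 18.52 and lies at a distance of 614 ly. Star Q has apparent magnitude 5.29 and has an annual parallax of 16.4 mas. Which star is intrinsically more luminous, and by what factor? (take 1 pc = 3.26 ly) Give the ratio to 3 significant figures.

Star P: d = 614 ly / 3.26 = 188.3 pc
Star P: M = m − 5 log₁₀ d + 5 = 18.52 − 5·2.2750 + 5 = 12.145
Star Q: p = 16.4 mas = 0.0164″ → d = 1/p = 60.98 pc
Star Q: M = m − 5 log₁₀ d + 5 = 5.29 − 5·1.7852 + 5 = 1.364
ΔM = M_P − M_Q = 12.145 − (1.364) = 10.781; smaller M is more luminous → Star Q.
L ratio = 10^(0.4 |ΔM|) = 10^4.312 = 20530

Star Q is more luminous, by a factor of 20500.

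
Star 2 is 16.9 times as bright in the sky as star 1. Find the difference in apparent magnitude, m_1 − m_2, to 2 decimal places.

Pogson: Δm = −2.5 log₁₀(ratio) = −2.5 log₁₀(16.9) = −2.5 × 1.2279 = -3.070
Star 2 is brighter so has the smaller magnitude: m_1 − m_2 is positive.

m_1 − m_2 ≈ 3.07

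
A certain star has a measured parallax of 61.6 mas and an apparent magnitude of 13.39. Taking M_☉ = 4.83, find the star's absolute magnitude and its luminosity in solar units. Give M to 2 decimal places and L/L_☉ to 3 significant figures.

M ≈ 12.34; L/L_☉ ≈ 9.93×10^-4

d = 1/p = 1000/61.6 mas = 16.23 pc
M = m − 5 log₁₀ d + 5 = 13.39 − 5·1.2104 + 5 = 12.338
M − M_☉ = 12.338 − 4.83 = 7.508
L/L_☉ = 10^(−0.4 × 7.508) = 9.927×10^-4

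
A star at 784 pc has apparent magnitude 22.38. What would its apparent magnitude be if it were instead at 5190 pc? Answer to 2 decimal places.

m ≈ 26.48

Flux ∝ 1/d², so Δm = 5 log₁₀(d₂/d₁) = 5 log₁₀(5190/784) = 4.104
m₂ = m₁ + Δm = 22.38 + (4.104) = 26.484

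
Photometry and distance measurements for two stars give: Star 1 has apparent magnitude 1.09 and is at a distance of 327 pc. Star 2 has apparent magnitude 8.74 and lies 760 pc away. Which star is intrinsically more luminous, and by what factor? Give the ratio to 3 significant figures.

Star 1: M = m − 5 log₁₀ d + 5 = 1.09 − 5·2.5145 + 5 = -6.483
Star 2: M = m − 5 log₁₀ d + 5 = 8.74 − 5·2.8808 + 5 = -0.664
ΔM = M_1 − M_2 = -6.483 − (-0.664) = -5.819; smaller M is more luminous → Star 1.
L ratio = 10^(0.4 |ΔM|) = 10^2.327 = 212.6

Star 1 is more luminous, by a factor of 213.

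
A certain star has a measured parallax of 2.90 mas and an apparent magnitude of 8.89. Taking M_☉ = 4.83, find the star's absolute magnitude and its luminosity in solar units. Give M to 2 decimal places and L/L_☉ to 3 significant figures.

M ≈ 1.20; L/L_☉ ≈ 28.3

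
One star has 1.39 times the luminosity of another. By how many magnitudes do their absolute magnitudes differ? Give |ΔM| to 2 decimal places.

|ΔM| ≈ 0.36

Pogson: ΔM = −2.5 log₁₀(ratio) = −2.5 log₁₀(1.39) = −2.5 × 0.1430 = -0.358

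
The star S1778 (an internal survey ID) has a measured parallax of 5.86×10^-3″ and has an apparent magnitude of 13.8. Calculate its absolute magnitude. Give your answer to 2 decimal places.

d = 1/p = 1/5.86×10^-3″ = 170.6 pc
5 log₁₀(d/10 pc) = 5 log₁₀(170.6) − 5 = 6.161
M = m − 5 log₁₀(d/10) = 13.8 − 6.161 = 7.639

M ≈ 7.64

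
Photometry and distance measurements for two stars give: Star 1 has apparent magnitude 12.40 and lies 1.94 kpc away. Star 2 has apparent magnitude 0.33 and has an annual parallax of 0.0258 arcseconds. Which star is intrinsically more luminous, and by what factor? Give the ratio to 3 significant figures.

Star 2 is more luminous, by a factor of 26.9.

Star 1: d = 1.94 kpc = 1940 pc
Star 1: M = m − 5 log₁₀ d + 5 = 12.40 − 5·3.2878 + 5 = 0.961
Star 2: d = 1/p = 1/0.0258″ = 38.76 pc
Star 2: M = m − 5 log₁₀ d + 5 = 0.33 − 5·1.5884 + 5 = -2.612
ΔM = M_1 − M_2 = 0.961 − (-2.612) = 3.573; smaller M is more luminous → Star 2.
L ratio = 10^(0.4 |ΔM|) = 10^1.429 = 26.86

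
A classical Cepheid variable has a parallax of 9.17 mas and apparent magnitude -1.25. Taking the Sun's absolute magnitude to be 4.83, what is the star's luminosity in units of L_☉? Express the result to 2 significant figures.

L/L_☉ ≈ 32000

d = 1/p = 1000/9.17 mas = 109.1 pc
M = m − 5 log₁₀ d + 5 = -1.25 − 5·2.0376 + 5 = -6.438
M − M_☉ = -6.438 − 4.83 = -11.268
L/L_☉ = 10^(−0.4 × -11.268) = 32160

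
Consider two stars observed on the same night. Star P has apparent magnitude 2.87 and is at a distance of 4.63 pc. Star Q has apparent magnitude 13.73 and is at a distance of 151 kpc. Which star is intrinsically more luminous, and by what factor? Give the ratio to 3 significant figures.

Star P: M = m − 5 log₁₀ d + 5 = 2.87 − 5·0.6656 + 5 = 4.542
Star Q: d = 151 kpc = 151000 pc
Star Q: M = m − 5 log₁₀ d + 5 = 13.73 − 5·5.1790 + 5 = -7.165
ΔM = M_P − M_Q = 4.542 − (-7.165) = 11.707; smaller M is more luminous → Star Q.
L ratio = 10^(0.4 |ΔM|) = 10^4.683 = 48170

Star Q is more luminous, by a factor of 48200.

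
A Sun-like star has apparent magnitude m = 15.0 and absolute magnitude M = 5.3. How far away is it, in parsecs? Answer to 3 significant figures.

d ≈ 871 pc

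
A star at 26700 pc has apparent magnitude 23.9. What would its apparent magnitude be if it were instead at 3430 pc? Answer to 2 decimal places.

m ≈ 19.44

Flux ∝ 1/d², so Δm = 5 log₁₀(d₂/d₁) = 5 log₁₀(3430/26700) = -4.456
m₂ = m₁ + Δm = 23.9 + (-4.456) = 19.444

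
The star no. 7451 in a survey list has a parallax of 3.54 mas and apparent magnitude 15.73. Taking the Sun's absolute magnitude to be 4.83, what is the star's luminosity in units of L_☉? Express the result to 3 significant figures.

L/L_☉ ≈ 0.0348

d = 1/p = 1000/3.54 mas = 282.5 pc
M = m − 5 log₁₀ d + 5 = 15.73 − 5·2.4510 + 5 = 8.475
M − M_☉ = 8.475 − 4.83 = 3.645
L/L_☉ = 10^(−0.4 × 3.645) = 0.03483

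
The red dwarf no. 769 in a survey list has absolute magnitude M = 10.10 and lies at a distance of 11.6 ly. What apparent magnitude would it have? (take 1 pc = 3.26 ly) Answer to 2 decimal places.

m ≈ 7.86

d = 11.6 ly / 3.26 = 3.558 pc
m = M + 5 log₁₀ d − 5 = 10.10 + 5·0.5512 − 5 = 7.856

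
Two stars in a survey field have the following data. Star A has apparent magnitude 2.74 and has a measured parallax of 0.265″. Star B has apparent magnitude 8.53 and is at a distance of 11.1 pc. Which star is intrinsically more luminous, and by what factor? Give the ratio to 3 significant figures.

Star A is more luminous, by a factor of 23.9.

Star A: d = 1/p = 1/0.265″ = 3.774 pc
Star A: M = m − 5 log₁₀ d + 5 = 2.74 − 5·0.5768 + 5 = 4.856
Star B: M = m − 5 log₁₀ d + 5 = 8.53 − 5·1.0453 + 5 = 8.303
ΔM = M_A − M_B = 4.856 − (8.303) = -3.447; smaller M is more luminous → Star A.
L ratio = 10^(0.4 |ΔM|) = 10^1.379 = 23.93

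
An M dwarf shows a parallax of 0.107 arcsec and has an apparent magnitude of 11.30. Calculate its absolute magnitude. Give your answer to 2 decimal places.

M ≈ 11.45

d = 1/p = 1/0.107″ = 9.346 pc
5 log₁₀(d/10 pc) = 5 log₁₀(9.346) − 5 = -0.147
M = m − 5 log₁₀(d/10) = 11.30 + 0.147 = 11.447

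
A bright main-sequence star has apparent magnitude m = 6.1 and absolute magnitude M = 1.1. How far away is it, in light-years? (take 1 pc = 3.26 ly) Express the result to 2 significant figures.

d ≈ 330 ly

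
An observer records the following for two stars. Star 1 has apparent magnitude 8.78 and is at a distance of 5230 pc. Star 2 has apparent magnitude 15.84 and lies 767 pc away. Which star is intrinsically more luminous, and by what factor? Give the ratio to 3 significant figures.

Star 1: M = m − 5 log₁₀ d + 5 = 8.78 − 5·3.7185 + 5 = -4.813
Star 2: M = m − 5 log₁₀ d + 5 = 15.84 − 5·2.8848 + 5 = 6.416
ΔM = M_1 − M_2 = -4.813 − (6.416) = -11.229; smaller M is more luminous → Star 1.
L ratio = 10^(0.4 |ΔM|) = 10^4.491 = 31000

Star 1 is more luminous, by a factor of 31000.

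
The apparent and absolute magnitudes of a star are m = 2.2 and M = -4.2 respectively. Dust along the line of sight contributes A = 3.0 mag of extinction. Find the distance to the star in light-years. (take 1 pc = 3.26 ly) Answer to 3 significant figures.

d ≈ 156 ly

m − M = 5 log₁₀(d/10 pc) + A  ⇒  2.2 − (-4.2) − 3.0 = 5 log₁₀(d/10)
3.400 = 5 log₁₀(d/10)
log₁₀ d = (m − M − A)/5 + 1 = 1.6800
d = 10^1.6800 = 47.86 pc
= 156.0 ly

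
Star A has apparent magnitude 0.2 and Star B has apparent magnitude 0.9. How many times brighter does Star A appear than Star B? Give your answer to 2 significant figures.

1.9

Magnitude difference = -0.7
Flux ratio = 10^(−0.4 Δm) = 10^(−0.4 × -0.7) = 10^0.280 = 1.905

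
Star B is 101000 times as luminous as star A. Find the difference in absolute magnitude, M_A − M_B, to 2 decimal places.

Pogson: ΔM = −2.5 log₁₀(ratio) = −2.5 log₁₀(101000) = −2.5 × 5.0043 = -12.511
Star B is brighter so has the smaller magnitude: M_A − M_B is positive.

M_A − M_B ≈ 12.51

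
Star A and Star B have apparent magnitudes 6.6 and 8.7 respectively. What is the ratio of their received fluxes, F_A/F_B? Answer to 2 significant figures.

Δm = 6.6 − (8.7) = -2.1
Flux ratio = 10^(−0.4 Δm) = 10^(−0.4 × -2.1) = 10^0.840 = 6.918

F_A/F_B ≈ 6.9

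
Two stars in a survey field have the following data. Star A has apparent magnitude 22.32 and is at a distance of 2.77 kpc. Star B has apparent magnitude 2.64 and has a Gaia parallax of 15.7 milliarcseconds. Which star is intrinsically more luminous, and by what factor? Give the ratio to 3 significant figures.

Star B is more luminous, by a factor of 39400.

Star A: d = 2.77 kpc = 2770 pc
Star A: M = m − 5 log₁₀ d + 5 = 22.32 − 5·3.4425 + 5 = 10.108
Star B: p = 15.7 mas = 0.0157″ → d = 1/p = 63.69 pc
Star B: M = m − 5 log₁₀ d + 5 = 2.64 − 5·1.8041 + 5 = -1.381
ΔM = M_A − M_B = 10.108 − (-1.381) = 11.488; smaller M is more luminous → Star B.
L ratio = 10^(0.4 |ΔM|) = 10^4.595 = 39380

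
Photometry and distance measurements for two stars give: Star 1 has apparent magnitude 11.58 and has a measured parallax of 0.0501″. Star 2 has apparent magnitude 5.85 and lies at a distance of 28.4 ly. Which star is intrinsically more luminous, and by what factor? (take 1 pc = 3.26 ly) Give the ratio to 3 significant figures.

Star 1: d = 1/p = 1/0.0501″ = 19.96 pc
Star 1: M = m − 5 log₁₀ d + 5 = 11.58 − 5·1.3002 + 5 = 10.079
Star 2: d = 28.4 ly / 3.26 = 8.712 pc
Star 2: M = m − 5 log₁₀ d + 5 = 5.85 − 5·0.9401 + 5 = 6.149
ΔM = M_1 − M_2 = 10.079 − (6.149) = 3.930; smaller M is more luminous → Star 2.
L ratio = 10^(0.4 |ΔM|) = 10^1.572 = 37.31

Star 2 is more luminous, by a factor of 37.3.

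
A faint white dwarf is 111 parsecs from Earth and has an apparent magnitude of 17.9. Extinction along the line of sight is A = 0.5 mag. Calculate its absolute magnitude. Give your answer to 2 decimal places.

M ≈ 12.17

5 log₁₀(d/10 pc) = 5 log₁₀(111.0) − 5 = 5.227
M = m − 5 log₁₀(d/10) − A = 17.9 − 5.227 − 0.5 = 12.173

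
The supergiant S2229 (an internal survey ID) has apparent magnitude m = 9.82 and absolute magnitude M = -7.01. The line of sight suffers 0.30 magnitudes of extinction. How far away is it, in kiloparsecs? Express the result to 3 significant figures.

m − M = 5 log₁₀(d/10 pc) + A  ⇒  9.82 − (-7.01) − 0.30 = 5 log₁₀(d/10)
16.530 = 5 log₁₀(d/10)
log₁₀ d = (m − M − A)/5 + 1 = 4.3060
d = 10^4.3060 = 20230 pc
= 20.23 kpc

d ≈ 20.2 kpc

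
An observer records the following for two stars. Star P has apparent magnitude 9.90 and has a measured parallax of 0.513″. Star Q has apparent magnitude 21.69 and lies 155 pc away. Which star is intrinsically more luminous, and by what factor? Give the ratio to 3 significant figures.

Star P: d = 1/p = 1/0.513″ = 1.949 pc
Star P: M = m − 5 log₁₀ d + 5 = 9.90 − 5·0.2899 + 5 = 13.451
Star Q: M = m − 5 log₁₀ d + 5 = 21.69 − 5·2.1903 + 5 = 15.738
ΔM = M_P − M_Q = 13.451 − (15.738) = -2.288; smaller M is more luminous → Star P.
L ratio = 10^(0.4 |ΔM|) = 10^0.915 = 8.224

Star P is more luminous, by a factor of 8.22.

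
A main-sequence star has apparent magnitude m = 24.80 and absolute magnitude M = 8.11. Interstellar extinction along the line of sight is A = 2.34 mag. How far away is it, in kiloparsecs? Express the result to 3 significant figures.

d ≈ 7.41 kpc

m − M = 5 log₁₀(d/10 pc) + A  ⇒  24.80 − (8.11) − 2.34 = 5 log₁₀(d/10)
14.350 = 5 log₁₀(d/10)
log₁₀ d = (m − M − A)/5 + 1 = 3.8700
d = 10^3.8700 = 7413 pc
= 7.413 kpc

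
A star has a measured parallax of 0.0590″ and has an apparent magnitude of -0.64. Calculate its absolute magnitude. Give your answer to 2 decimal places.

M ≈ -1.79

d = 1/p = 1/0.0590″ = 16.95 pc
5 log₁₀(d/10 pc) = 5 log₁₀(16.95) − 5 = 1.146
M = m − 5 log₁₀(d/10) = -0.64 − 1.146 = -1.786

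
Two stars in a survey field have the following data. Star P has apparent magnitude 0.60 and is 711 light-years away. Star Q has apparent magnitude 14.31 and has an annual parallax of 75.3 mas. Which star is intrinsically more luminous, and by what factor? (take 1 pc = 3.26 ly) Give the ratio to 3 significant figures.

Star P is more luminous, by a factor of 8.22×10^7.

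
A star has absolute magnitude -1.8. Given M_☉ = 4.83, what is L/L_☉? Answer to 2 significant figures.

M − M_☉ = -1.8 − 4.83 = -6.630
L/L_☉ = 10^(−0.4 (M − M_☉)) = 10^2.652 = 448.7

L/L_☉ ≈ 450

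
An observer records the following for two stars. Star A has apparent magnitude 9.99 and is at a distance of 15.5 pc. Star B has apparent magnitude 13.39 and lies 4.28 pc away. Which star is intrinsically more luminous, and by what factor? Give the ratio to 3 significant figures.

Star A: M = m − 5 log₁₀ d + 5 = 9.99 − 5·1.1903 + 5 = 9.038
Star B: M = m − 5 log₁₀ d + 5 = 13.39 − 5·0.6314 + 5 = 15.233
ΔM = M_A − M_B = 9.038 − (15.233) = -6.194; smaller M is more luminous → Star A.
L ratio = 10^(0.4 |ΔM|) = 10^2.478 = 300.5

Star A is more luminous, by a factor of 300.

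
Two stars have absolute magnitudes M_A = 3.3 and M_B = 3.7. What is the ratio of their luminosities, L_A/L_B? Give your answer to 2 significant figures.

L_A/L_B ≈ 1.4

ΔM = M_A − M_B = -0.4
L_A/L_B = 10^(−0.4 ΔM) = 10^0.160 = 1.445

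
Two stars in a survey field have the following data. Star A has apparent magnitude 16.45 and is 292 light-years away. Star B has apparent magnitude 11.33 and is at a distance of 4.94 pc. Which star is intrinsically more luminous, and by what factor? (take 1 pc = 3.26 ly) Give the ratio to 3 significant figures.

Star A is more luminous, by a factor of 2.94.

Star A: d = 292 ly / 3.26 = 89.57 pc
Star A: M = m − 5 log₁₀ d + 5 = 16.45 − 5·1.9522 + 5 = 11.689
Star B: M = m − 5 log₁₀ d + 5 = 11.33 − 5·0.6937 + 5 = 12.861
ΔM = M_A − M_B = 11.689 − (12.861) = -1.172; smaller M is more luminous → Star A.
L ratio = 10^(0.4 |ΔM|) = 10^0.469 = 2.944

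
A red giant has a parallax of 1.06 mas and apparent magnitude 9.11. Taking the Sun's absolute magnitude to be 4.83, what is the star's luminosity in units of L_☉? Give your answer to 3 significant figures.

d = 1/p = 1000/1.06 mas = 943.4 pc
M = m − 5 log₁₀ d + 5 = 9.11 − 5·2.9747 + 5 = -0.763
M − M_☉ = -0.763 − 4.83 = -5.593
L/L_☉ = 10^(−0.4 × -5.593) = 172.7

L/L_☉ ≈ 173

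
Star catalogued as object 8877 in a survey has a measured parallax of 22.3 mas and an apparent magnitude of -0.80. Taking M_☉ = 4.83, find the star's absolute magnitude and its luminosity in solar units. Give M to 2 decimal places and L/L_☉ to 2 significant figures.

d = 1/p = 1000/22.3 mas = 44.84 pc
M = m − 5 log₁₀ d + 5 = -0.80 − 5·1.6517 + 5 = -4.058
M − M_☉ = -4.058 − 4.83 = -8.888
L/L_☉ = 10^(−0.4 × -8.888) = 3592

M ≈ -4.06; L/L_☉ ≈ 3600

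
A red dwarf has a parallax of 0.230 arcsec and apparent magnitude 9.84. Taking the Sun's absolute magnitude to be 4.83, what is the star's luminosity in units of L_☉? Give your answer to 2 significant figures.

d = 1/p = 1/0.230″ = 4.348 pc
M = m − 5 log₁₀ d + 5 = 9.84 − 5·0.6383 + 5 = 11.649
M − M_☉ = 11.649 − 4.83 = 6.819
L/L_☉ = 10^(−0.4 × 6.819) = 1.873×10^-3

L/L_☉ ≈ 1.9×10^-3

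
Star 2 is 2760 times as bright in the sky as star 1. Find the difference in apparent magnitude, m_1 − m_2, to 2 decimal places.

m_1 − m_2 ≈ 8.60

Pogson: Δm = −2.5 log₁₀(ratio) = −2.5 log₁₀(2760) = −2.5 × 3.4409 = -8.602
Star 2 is brighter so has the smaller magnitude: m_1 − m_2 is positive.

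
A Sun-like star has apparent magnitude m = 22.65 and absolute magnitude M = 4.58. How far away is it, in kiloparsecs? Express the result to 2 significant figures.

Distance modulus: m − M = 22.65 − (4.58) = 18.070
m − M = 5 log₁₀ d − 5
log₁₀ d = (m − M)/5 + 1 = 4.6140
d = 10^4.6140 = 41110 pc
= 41.11 kpc

d ≈ 41 kpc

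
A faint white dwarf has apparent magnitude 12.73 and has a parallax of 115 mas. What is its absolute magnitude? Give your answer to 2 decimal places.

M ≈ 13.03

p = 115 mas = 0.115″ → d = 1/p = 8.696 pc
5 log₁₀(d/10 pc) = 5 log₁₀(8.696) − 5 = -0.303
M = m − 5 log₁₀(d/10) = 12.73 + 0.303 = 13.033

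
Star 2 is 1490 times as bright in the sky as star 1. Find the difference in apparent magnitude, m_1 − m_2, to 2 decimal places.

Pogson: Δm = −2.5 log₁₀(ratio) = −2.5 log₁₀(1490) = −2.5 × 3.1732 = -7.933
Star 2 is brighter so has the smaller magnitude: m_1 − m_2 is positive.

m_1 − m_2 ≈ 7.93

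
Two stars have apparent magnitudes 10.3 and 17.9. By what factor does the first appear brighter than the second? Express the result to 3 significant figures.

Δm = 10.3 − (17.9) = -7.6
Flux ratio = 10^(−0.4 Δm) = 10^(−0.4 × -7.6) = 10^3.040 = 1096

1100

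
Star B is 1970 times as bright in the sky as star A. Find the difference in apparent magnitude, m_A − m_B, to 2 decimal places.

Pogson: Δm = −2.5 log₁₀(ratio) = −2.5 log₁₀(1970) = −2.5 × 3.2945 = -8.236
Star B is brighter so has the smaller magnitude: m_A − m_B is positive.

m_A − m_B ≈ 8.24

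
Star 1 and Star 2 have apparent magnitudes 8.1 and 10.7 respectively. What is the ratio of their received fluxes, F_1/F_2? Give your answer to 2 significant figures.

Magnitude difference = -2.6
Flux ratio = 10^(−0.4 Δm) = 10^(−0.4 × -2.6) = 10^1.040 = 10.96

F_1/F_2 ≈ 11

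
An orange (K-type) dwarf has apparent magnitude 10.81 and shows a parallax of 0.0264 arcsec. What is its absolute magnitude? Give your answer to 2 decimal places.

M ≈ 7.92

d = 1/p = 1/0.0264″ = 37.88 pc
5 log₁₀(d/10 pc) = 5 log₁₀(37.88) − 5 = 2.892
M = m − 5 log₁₀(d/10) = 10.81 − 2.892 = 7.918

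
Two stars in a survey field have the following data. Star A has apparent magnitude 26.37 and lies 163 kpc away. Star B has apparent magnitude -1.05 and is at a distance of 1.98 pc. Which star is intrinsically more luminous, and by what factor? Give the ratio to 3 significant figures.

Star A: d = 163 kpc = 163000 pc
Star A: M = m − 5 log₁₀ d + 5 = 26.37 − 5·5.2122 + 5 = 5.309
Star B: M = m − 5 log₁₀ d + 5 = -1.05 − 5·0.2967 + 5 = 2.467
ΔM = M_A − M_B = 5.309 − (2.467) = 2.842; smaller M is more luminous → Star B.
L ratio = 10^(0.4 |ΔM|) = 10^1.137 = 13.71

Star B is more luminous, by a factor of 13.7.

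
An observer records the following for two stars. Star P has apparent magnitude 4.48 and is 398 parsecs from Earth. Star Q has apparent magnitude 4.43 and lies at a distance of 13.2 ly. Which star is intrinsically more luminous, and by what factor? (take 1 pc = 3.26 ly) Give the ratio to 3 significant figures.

Star P: M = m − 5 log₁₀ d + 5 = 4.48 − 5·2.5999 + 5 = -3.519
Star Q: d = 13.2 ly / 3.26 = 4.049 pc
Star Q: M = m − 5 log₁₀ d + 5 = 4.43 − 5·0.6074 + 5 = 6.393
ΔM = M_P − M_Q = -3.519 − (6.393) = -9.913; smaller M is more luminous → Star P.
L ratio = 10^(0.4 |ΔM|) = 10^3.965 = 9227

Star P is more luminous, by a factor of 9230.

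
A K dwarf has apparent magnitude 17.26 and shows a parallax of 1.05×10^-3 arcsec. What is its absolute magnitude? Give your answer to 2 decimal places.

d = 1/p = 1/1.05×10^-3″ = 952.4 pc
5 log₁₀(d/10 pc) = 5 log₁₀(952.4) − 5 = 9.894
M = m − 5 log₁₀(d/10) = 17.26 − 9.894 = 7.366

M ≈ 7.37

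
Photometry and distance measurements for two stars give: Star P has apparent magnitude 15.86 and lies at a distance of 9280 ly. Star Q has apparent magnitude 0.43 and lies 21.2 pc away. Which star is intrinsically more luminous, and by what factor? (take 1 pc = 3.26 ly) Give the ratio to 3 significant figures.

Star Q is more luminous, by a factor of 82.4.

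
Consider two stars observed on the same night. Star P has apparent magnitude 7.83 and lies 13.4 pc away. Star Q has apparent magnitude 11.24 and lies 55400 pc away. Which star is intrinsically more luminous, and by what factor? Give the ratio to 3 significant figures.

Star Q is more luminous, by a factor of 739000.

Star P: M = m − 5 log₁₀ d + 5 = 7.83 − 5·1.1271 + 5 = 7.194
Star Q: M = m − 5 log₁₀ d + 5 = 11.24 − 5·4.7435 + 5 = -7.478
ΔM = M_P − M_Q = 7.194 − (-7.478) = 14.672; smaller M is more luminous → Star Q.
L ratio = 10^(0.4 |ΔM|) = 10^5.869 = 739300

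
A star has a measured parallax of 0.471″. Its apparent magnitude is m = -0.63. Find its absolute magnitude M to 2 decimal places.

M ≈ 2.74

d = 1/p = 1/0.471″ = 2.123 pc
5 log₁₀(d/10 pc) = 5 log₁₀(2.123) − 5 = -3.365
M = m − 5 log₁₀(d/10) = -0.63 + 3.365 = 2.735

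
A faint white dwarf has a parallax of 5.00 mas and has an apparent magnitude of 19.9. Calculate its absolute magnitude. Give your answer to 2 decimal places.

M ≈ 13.39

p = 5.00 mas = 5.00×10^-3″ → d = 1/p = 200.0 pc
5 log₁₀(d/10 pc) = 5 log₁₀(200.0) − 5 = 6.505
M = m − 5 log₁₀(d/10) = 19.9 − 6.505 = 13.395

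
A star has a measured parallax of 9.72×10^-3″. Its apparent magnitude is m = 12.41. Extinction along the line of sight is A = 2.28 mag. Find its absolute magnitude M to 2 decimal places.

M ≈ 5.07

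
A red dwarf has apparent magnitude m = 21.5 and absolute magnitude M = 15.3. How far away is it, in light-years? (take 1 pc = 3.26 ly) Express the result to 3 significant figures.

μ = m − M = 6.200
m − M = 5 log₁₀ d − 5
log₁₀ d = (m − M)/5 + 1 = 2.2400
d = 10^2.2400 = 173.8 pc
= 566.5 ly

d ≈ 567 ly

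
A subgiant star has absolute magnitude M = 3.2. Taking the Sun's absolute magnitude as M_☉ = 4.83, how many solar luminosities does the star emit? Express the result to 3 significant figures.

M − M_☉ = 3.2 − 4.83 = -1.630
L/L_☉ = 10^(−0.4 (M − M_☉)) = 10^0.652 = 4.487

L/L_☉ ≈ 4.49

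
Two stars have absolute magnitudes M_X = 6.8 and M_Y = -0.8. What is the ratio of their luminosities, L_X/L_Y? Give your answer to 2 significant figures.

L_X/L_Y ≈ 9.1×10^-4

ΔM = M_X − M_Y = 7.6
L_X/L_Y = 10^(−0.4 ΔM) = 10^-3.040 = 9.120×10^-4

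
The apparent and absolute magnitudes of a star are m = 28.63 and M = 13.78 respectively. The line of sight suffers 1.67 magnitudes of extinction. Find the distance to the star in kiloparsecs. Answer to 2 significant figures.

d ≈ 4.3 kpc

m − M = 5 log₁₀(d/10 pc) + A  ⇒  28.63 − (13.78) − 1.67 = 5 log₁₀(d/10)
13.180 = 5 log₁₀(d/10)
log₁₀ d = (m − M − A)/5 + 1 = 3.6360
d = 10^3.6360 = 4325 pc
= 4.325 kpc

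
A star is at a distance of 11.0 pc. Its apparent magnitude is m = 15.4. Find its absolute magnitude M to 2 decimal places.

5 log₁₀(d/10 pc) = 5 log₁₀(11.00) − 5 = 0.207
M = m − 5 log₁₀(d/10) = 15.4 − 0.207 = 15.193

M ≈ 15.19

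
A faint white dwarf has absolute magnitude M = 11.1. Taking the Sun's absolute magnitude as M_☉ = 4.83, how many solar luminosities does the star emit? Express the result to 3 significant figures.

L/L_☉ ≈ 3.10×10^-3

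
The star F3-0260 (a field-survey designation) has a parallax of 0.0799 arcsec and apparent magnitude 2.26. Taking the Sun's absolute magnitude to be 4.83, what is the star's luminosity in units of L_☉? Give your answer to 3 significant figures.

d = 1/p = 1/0.0799″ = 12.52 pc
M = m − 5 log₁₀ d + 5 = 2.26 − 5·1.0975 + 5 = 1.773
M − M_☉ = 1.773 − 4.83 = -3.057
L/L_☉ = 10^(−0.4 × -3.057) = 16.71

L/L_☉ ≈ 16.7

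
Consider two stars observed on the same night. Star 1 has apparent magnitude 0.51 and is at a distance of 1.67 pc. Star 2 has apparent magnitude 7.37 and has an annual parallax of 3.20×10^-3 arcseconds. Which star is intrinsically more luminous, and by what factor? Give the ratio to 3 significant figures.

Star 1: M = m − 5 log₁₀ d + 5 = 0.51 − 5·0.2227 + 5 = 4.396
Star 2: d = 1/p = 1/3.20×10^-3″ = 312.5 pc
Star 2: M = m − 5 log₁₀ d + 5 = 7.37 − 5·2.4949 + 5 = -0.104
ΔM = M_1 − M_2 = 4.396 − (-0.104) = 4.501; smaller M is more luminous → Star 2.
L ratio = 10^(0.4 |ΔM|) = 10^1.800 = 63.13

Star 2 is more luminous, by a factor of 63.1.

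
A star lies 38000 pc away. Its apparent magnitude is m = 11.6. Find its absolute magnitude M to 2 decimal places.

5 log₁₀(d/10 pc) = 5 log₁₀(38000) − 5 = 17.899
M = m − 5 log₁₀(d/10) = 11.6 − 17.899 = -6.299

M ≈ -6.30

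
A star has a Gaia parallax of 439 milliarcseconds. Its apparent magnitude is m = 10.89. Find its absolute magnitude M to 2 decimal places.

p = 439 mas = 0.439″ → d = 1/p = 2.278 pc
5 log₁₀(d/10 pc) = 5 log₁₀(2.278) − 5 = -3.212
M = m − 5 log₁₀(d/10) = 10.89 + 3.212 = 14.102

M ≈ 14.10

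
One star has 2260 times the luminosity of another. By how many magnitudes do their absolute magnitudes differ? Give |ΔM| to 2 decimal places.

|ΔM| ≈ 8.39

Pogson: ΔM = −2.5 log₁₀(ratio) = −2.5 log₁₀(2260) = −2.5 × 3.3541 = -8.385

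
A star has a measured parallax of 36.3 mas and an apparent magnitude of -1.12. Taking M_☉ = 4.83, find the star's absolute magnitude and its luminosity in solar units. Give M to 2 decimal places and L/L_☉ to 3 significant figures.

M ≈ -3.32; L/L_☉ ≈ 1820

d = 1/p = 1000/36.3 mas = 27.55 pc
M = m − 5 log₁₀ d + 5 = -1.12 − 5·1.4401 + 5 = -3.320
M − M_☉ = -3.320 − 4.83 = -8.150
L/L_☉ = 10^(−0.4 × -8.150) = 1820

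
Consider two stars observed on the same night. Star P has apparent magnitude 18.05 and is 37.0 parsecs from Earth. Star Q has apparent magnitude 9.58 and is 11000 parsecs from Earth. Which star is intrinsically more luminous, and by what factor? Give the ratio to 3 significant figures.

Star P: M = m − 5 log₁₀ d + 5 = 18.05 − 5·1.5682 + 5 = 15.209
Star Q: M = m − 5 log₁₀ d + 5 = 9.58 − 5·4.0414 + 5 = -5.627
ΔM = M_P − M_Q = 15.209 − (-5.627) = 20.836; smaller M is more luminous → Star Q.
L ratio = 10^(0.4 |ΔM|) = 10^8.334 = 2.160×10^8

Star Q is more luminous, by a factor of 2.16×10^8.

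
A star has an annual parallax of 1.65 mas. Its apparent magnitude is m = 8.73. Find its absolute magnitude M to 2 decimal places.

M ≈ -0.18

p = 1.65 mas = 1.65×10^-3″ → d = 1/p = 606.1 pc
5 log₁₀(d/10 pc) = 5 log₁₀(606.1) − 5 = 8.913
M = m − 5 log₁₀(d/10) = 8.73 − 8.913 = -0.183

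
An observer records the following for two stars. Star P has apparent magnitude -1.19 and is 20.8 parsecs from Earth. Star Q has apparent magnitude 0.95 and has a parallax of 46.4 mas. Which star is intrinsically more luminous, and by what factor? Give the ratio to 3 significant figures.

Star P: M = m − 5 log₁₀ d + 5 = -1.19 − 5·1.3181 + 5 = -2.780
Star Q: p = 46.4 mas = 0.0464″ → d = 1/p = 21.55 pc
Star Q: M = m − 5 log₁₀ d + 5 = 0.95 − 5·1.3335 + 5 = -0.717
ΔM = M_P − M_Q = -2.780 − (-0.717) = -2.063; smaller M is more luminous → Star P.
L ratio = 10^(0.4 |ΔM|) = 10^0.825 = 6.686

Star P is more luminous, by a factor of 6.69.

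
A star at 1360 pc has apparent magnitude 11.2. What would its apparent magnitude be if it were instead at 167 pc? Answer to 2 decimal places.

Flux ∝ 1/d², so Δm = 5 log₁₀(d₂/d₁) = 5 log₁₀(167/1360) = -4.554
m₂ = m₁ + Δm = 11.2 + (-4.554) = 6.646

m ≈ 6.65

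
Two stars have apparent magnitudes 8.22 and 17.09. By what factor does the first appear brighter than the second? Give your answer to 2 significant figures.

3500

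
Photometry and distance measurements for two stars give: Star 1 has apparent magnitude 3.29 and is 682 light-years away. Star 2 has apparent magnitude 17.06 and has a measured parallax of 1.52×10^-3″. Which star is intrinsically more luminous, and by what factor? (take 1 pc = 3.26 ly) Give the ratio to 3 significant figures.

Star 1 is more luminous, by a factor of 32600.

Star 1: d = 682 ly / 3.26 = 209.2 pc
Star 1: M = m − 5 log₁₀ d + 5 = 3.29 − 5·2.3206 + 5 = -3.313
Star 2: d = 1/p = 1/1.52×10^-3″ = 657.9 pc
Star 2: M = m − 5 log₁₀ d + 5 = 17.06 − 5·2.8182 + 5 = 7.969
ΔM = M_1 − M_2 = -3.313 − (7.969) = -11.282; smaller M is more luminous → Star 1.
L ratio = 10^(0.4 |ΔM|) = 10^4.513 = 32570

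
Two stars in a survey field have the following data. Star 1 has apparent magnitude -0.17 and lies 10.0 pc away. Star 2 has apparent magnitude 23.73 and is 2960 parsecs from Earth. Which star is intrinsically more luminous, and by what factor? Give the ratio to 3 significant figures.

Star 1: M = m − 5 log₁₀ d + 5 = -0.17 − 5·1.0000 + 5 = -0.170
Star 2: M = m − 5 log₁₀ d + 5 = 23.73 − 5·3.4713 + 5 = 11.374
ΔM = M_1 − M_2 = -0.170 − (11.374) = -11.544; smaller M is more luminous → Star 1.
L ratio = 10^(0.4 |ΔM|) = 10^4.617 = 41440

Star 1 is more luminous, by a factor of 41400.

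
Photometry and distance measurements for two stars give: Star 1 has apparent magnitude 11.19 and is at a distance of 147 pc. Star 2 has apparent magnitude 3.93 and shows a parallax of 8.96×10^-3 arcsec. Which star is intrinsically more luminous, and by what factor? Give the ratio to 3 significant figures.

Star 2 is more luminous, by a factor of 462.

Star 1: M = m − 5 log₁₀ d + 5 = 11.19 − 5·2.1673 + 5 = 5.353
Star 2: d = 1/p = 1/8.96×10^-3″ = 111.6 pc
Star 2: M = m − 5 log₁₀ d + 5 = 3.93 − 5·2.0477 + 5 = -1.308
ΔM = M_1 − M_2 = 5.353 − (-1.308) = 6.662; smaller M is more luminous → Star 2.
L ratio = 10^(0.4 |ΔM|) = 10^2.665 = 462.1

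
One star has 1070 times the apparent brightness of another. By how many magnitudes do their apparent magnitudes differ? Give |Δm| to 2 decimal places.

|Δm| ≈ 7.57

Pogson: Δm = −2.5 log₁₀(ratio) = −2.5 log₁₀(1070) = −2.5 × 3.0294 = -7.573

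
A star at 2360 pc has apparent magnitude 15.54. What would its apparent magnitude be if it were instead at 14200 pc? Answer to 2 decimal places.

m ≈ 19.44

Flux ∝ 1/d², so Δm = 5 log₁₀(d₂/d₁) = 5 log₁₀(14200/2360) = 3.897
m₂ = m₁ + Δm = 15.54 + (3.897) = 19.437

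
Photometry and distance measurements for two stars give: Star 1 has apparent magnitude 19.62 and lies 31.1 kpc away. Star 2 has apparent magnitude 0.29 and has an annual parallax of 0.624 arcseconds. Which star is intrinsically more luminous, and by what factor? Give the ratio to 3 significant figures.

Star 1 is more luminous, by a factor of 6.98.

Star 1: d = 31.1 kpc = 31100 pc
Star 1: M = m − 5 log₁₀ d + 5 = 19.62 − 5·4.4928 + 5 = 2.156
Star 2: d = 1/p = 1/0.624″ = 1.603 pc
Star 2: M = m − 5 log₁₀ d + 5 = 0.29 − 5·0.2048 + 5 = 4.266
ΔM = M_1 − M_2 = 2.156 − (4.266) = -2.110; smaller M is more luminous → Star 1.
L ratio = 10^(0.4 |ΔM|) = 10^0.844 = 6.981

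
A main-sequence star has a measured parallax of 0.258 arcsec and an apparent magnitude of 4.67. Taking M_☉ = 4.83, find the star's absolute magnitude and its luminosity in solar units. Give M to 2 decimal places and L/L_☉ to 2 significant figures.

d = 1/p = 1/0.258″ = 3.876 pc
M = m − 5 log₁₀ d + 5 = 4.67 − 5·0.5884 + 5 = 6.728
M − M_☉ = 6.728 − 4.83 = 1.898
L/L_☉ = 10^(−0.4 × 1.898) = 0.1741

M ≈ 6.73; L/L_☉ ≈ 0.17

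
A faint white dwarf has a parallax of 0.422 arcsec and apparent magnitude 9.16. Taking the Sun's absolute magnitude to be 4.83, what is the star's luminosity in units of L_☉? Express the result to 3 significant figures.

L/L_☉ ≈ 1.04×10^-3

d = 1/p = 1/0.422″ = 2.370 pc
M = m − 5 log₁₀ d + 5 = 9.16 − 5·0.3747 + 5 = 12.287
M − M_☉ = 12.287 − 4.83 = 7.457
L/L_☉ = 10^(−0.4 × 7.457) = 1.041×10^-3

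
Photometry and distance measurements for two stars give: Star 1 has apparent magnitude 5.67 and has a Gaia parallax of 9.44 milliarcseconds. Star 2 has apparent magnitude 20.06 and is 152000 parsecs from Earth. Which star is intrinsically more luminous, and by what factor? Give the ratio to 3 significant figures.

Star 1: p = 9.44 mas = 9.44×10^-3″ → d = 1/p = 105.9 pc
Star 1: M = m − 5 log₁₀ d + 5 = 5.67 − 5·2.0250 + 5 = 0.545
Star 2: M = m − 5 log₁₀ d + 5 = 20.06 − 5·5.1818 + 5 = -0.849
ΔM = M_1 − M_2 = 0.545 − (-0.849) = 1.394; smaller M is more luminous → Star 2.
L ratio = 10^(0.4 |ΔM|) = 10^0.558 = 3.611

Star 2 is more luminous, by a factor of 3.61.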